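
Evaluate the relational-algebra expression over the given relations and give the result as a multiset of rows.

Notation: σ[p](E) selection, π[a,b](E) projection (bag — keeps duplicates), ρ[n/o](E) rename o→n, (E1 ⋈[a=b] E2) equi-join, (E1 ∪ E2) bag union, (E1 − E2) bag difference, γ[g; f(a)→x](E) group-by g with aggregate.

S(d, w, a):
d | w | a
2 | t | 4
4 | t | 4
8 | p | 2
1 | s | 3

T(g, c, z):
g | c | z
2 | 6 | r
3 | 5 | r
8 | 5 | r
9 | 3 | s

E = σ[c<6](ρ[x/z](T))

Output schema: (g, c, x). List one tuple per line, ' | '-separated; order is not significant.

Row counts bottom-up:
  T → 4
  ρ[x/z](T) → 4
  σ[c<6](ρ[x/z](T)) → 3

== RESULT ==
g | c | x
3 | 5 | r
8 | 5 | r
9 | 3 | s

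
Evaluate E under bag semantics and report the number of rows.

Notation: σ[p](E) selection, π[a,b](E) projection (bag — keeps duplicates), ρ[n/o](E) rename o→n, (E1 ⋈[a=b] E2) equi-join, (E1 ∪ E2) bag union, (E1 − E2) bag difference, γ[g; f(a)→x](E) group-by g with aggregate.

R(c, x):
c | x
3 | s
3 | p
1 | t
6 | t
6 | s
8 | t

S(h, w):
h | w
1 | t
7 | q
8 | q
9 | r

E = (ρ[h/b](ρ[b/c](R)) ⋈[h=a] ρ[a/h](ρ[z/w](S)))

Per-node cardinality:
  R → 6
  ρ[b/c](R) → 6
  ρ[h/b](ρ[b/c](R)) → 6
  S → 4
  ρ[z/w](S) → 4
  ρ[a/h](ρ[z/w](S)) → 4
  (ρ[h/b](ρ[b/c](R)) ⋈[h=a] ρ[a/h](ρ[z/w](S))) → 2

|E| = 2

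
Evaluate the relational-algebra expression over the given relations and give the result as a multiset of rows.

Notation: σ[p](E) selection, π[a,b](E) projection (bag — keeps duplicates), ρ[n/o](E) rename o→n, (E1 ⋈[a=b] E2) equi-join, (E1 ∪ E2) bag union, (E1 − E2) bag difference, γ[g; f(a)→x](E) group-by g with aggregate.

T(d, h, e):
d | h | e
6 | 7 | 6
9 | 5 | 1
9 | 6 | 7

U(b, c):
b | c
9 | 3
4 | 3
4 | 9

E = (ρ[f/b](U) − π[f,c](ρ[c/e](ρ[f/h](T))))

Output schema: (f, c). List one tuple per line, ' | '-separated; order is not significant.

Per-node cardinality:
  U → 3
  ρ[f/b](U) → 3
  T → 3
  ρ[f/h](T) → 3
  ρ[c/e](ρ[f/h](T)) → 3
  π[f,c](ρ[c/e](ρ[f/h](T))) → 3
  (ρ[f/b](U) − π[f,c](ρ[c/e](ρ[f/h](T)))) → 3

== RESULT ==
f | c
4 | 3
4 | 9
9 | 3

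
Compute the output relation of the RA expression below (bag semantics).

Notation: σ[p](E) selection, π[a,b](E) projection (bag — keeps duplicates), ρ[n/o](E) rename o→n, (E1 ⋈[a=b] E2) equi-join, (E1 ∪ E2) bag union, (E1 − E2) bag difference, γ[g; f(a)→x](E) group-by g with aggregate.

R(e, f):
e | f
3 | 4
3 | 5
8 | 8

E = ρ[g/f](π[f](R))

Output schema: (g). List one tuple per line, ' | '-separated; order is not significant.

Subexpression sizes:
  R → 3
  π[f](R) → 3
  ρ[g/f](π[f](R)) → 3

== RESULT ==
g
4
5
8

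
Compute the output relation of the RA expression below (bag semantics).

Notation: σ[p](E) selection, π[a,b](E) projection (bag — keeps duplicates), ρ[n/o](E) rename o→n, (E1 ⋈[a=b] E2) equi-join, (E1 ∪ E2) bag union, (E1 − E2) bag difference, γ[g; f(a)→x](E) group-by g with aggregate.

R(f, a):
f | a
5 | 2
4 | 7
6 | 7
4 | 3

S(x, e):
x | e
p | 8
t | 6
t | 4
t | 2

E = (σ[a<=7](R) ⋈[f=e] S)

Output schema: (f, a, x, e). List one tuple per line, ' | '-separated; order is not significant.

Subexpression sizes:
  R → 4
  σ[a<=7](R) → 4
  S → 4
  (σ[a<=7](R) ⋈[f=e] S) → 3

== RESULT ==
f | a | x | e
4 | 3 | t | 4
4 | 7 | t | 4
6 | 7 | t | 6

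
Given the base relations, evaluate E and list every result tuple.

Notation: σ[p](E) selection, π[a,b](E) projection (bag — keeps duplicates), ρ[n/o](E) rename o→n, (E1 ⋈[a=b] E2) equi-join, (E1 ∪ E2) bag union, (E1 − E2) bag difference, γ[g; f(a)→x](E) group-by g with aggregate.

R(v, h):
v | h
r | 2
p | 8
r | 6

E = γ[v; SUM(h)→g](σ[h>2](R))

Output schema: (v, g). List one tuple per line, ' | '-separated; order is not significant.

Subexpression sizes:
  R → 3
  σ[h>2](R) → 2
  γ[v; SUM(h)→g](σ[h>2](R)) → 2

== RESULT ==
v | g
p | 8
r | 6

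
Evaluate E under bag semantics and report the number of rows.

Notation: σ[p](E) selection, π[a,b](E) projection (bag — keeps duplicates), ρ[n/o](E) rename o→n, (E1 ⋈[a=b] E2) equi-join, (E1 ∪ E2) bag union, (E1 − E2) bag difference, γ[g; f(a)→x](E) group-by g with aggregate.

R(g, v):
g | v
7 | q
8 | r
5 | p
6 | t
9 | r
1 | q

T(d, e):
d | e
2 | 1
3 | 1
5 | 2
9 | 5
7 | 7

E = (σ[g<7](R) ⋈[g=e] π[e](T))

Stepwise |·|:
  R → 6
  σ[g<7](R) → 3
  T → 5
  π[e](T) → 5
  (σ[g<7](R) ⋈[g=e] π[e](T)) → 3

|E| = 3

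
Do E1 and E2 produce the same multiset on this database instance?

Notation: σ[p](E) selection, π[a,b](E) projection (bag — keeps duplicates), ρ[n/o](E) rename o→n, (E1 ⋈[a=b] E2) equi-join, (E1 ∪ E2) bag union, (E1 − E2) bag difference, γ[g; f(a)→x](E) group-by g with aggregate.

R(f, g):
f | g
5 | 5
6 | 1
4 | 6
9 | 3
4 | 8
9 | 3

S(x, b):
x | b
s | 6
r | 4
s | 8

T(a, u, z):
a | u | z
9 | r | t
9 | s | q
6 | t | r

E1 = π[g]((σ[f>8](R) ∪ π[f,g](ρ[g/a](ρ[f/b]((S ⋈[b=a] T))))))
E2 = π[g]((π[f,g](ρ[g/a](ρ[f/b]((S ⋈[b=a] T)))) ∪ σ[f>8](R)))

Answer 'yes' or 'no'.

E1 per-node cardinality:
  R → 6
  σ[f>8](R) → 2
  S → 3
  T → 3
  (S ⋈[b=a] T) → 1
  ρ[f/b]((S ⋈[b=a] T)) → 1
  ρ[g/a](ρ[f/b]((S ⋈[b=a] T))) → 1
  π[f,g](ρ[g/a](ρ[f/b]((S ⋈[b=a] T)))) → 1
  (σ[f>8](R) ∪ π[f,g](ρ[g/a](ρ[f/b]((S ⋈[b=a] T))))) → 3
  π[g]((σ[f>8](R) ∪ π[f,g](ρ[g/a](ρ[f/b]((S ⋈[b=a] T)))))) → 3
E2 per-node cardinality:
  S → 3
  T → 3
  (S ⋈[b=a] T) → 1
  ρ[f/b]((S ⋈[b=a] T)) → 1
  ρ[g/a](ρ[f/b]((S ⋈[b=a] T))) → 1
  π[f,g](ρ[g/a](ρ[f/b]((S ⋈[b=a] T)))) → 1
  R → 6
  σ[f>8](R) → 2
  (π[f,g](ρ[g/a](ρ[f/b]((S ⋈[b=a] T)))) ∪ σ[f>8](R)) → 3
  π[g]((π[f,g](ρ[g/a](ρ[f/b]((S ⋈[b=a] T)))) ∪ σ[f>8](R))) → 3

E1 and E2 produce the same multiset:
g
3
3
6

yes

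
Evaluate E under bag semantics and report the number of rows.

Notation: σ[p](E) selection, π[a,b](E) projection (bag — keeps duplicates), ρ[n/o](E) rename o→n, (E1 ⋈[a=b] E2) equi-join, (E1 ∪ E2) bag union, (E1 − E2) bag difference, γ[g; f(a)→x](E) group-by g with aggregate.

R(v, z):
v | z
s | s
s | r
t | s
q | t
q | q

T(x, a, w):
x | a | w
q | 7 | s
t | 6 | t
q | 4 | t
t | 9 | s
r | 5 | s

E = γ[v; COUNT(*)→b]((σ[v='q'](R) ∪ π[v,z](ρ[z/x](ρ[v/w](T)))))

Per-node cardinality:
  R → 5
  σ[v='q'](R) → 2
  T → 5
  ρ[v/w](T) → 5
  ρ[z/x](ρ[v/w](T)) → 5
  π[v,z](ρ[z/x](ρ[v/w](T))) → 5
  (σ[v='q'](R) ∪ π[v,z](ρ[z/x](ρ[v/w](T)))) → 7
  γ[v; COUNT(*)→b]((σ[v='q'](R) ∪ π[v,z](ρ[z/x](ρ[v/w](T))))) → 3

|E| = 3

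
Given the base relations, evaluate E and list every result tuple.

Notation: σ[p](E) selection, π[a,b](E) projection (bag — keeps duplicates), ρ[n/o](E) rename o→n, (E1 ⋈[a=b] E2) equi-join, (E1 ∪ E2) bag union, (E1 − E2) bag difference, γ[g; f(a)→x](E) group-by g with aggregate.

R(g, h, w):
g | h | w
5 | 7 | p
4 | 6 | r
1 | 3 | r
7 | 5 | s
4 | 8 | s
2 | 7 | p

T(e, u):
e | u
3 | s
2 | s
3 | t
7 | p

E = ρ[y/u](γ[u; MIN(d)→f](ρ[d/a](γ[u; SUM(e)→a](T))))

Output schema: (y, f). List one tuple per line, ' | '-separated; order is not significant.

Row counts bottom-up:
  T → 4
  γ[u; SUM(e)→a](T) → 3
  ρ[d/a](γ[u; SUM(e)→a](T)) → 3
  γ[u; MIN(d)→f](ρ[d/a](γ[u; SUM(e)→a](T))) → 3
  ρ[y/u](γ[u; MIN(d)→f](ρ[d/a](γ[u; SUM(e)→a](T)))) → 3

== RESULT ==
y | f
p | 7
s | 5
t | 3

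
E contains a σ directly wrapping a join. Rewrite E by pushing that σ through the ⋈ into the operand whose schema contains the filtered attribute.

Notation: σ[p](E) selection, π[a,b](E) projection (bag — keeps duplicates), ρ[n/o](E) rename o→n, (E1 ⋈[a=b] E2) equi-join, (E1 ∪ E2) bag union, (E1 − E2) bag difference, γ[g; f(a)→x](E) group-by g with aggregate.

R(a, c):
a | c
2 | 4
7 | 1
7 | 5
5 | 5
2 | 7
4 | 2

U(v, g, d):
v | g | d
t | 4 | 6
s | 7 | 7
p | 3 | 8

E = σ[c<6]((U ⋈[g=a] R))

σ filters on c, owned by the right side.
E' = (U ⋈[g=a] σ[c<6](R))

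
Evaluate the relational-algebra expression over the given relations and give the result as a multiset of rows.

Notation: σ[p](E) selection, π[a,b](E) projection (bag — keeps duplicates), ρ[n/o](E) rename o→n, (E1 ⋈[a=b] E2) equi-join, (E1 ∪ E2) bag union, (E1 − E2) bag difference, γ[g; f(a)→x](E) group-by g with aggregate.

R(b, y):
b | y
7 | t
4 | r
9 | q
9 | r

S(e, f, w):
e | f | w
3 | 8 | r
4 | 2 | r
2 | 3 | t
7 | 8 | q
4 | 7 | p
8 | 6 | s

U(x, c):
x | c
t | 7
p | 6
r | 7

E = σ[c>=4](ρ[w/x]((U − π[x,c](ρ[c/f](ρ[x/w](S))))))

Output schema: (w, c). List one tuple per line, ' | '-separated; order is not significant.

Stepwise |·|:
  U → 3
  S → 6
  ρ[x/w](S) → 6
  ρ[c/f](ρ[x/w](S)) → 6
  π[x,c](ρ[c/f](ρ[x/w](S))) → 6
  (U − π[x,c](ρ[c/f](ρ[x/w](S)))) → 3
  ρ[w/x]((U − π[x,c](ρ[c/f](ρ[x/w](S))))) → 3
  σ[c>=4](ρ[w/x]((U − π[x,c](ρ[c/f](ρ[x/w](S)))))) → 3

== RESULT ==
w | c
p | 6
r | 7
t | 7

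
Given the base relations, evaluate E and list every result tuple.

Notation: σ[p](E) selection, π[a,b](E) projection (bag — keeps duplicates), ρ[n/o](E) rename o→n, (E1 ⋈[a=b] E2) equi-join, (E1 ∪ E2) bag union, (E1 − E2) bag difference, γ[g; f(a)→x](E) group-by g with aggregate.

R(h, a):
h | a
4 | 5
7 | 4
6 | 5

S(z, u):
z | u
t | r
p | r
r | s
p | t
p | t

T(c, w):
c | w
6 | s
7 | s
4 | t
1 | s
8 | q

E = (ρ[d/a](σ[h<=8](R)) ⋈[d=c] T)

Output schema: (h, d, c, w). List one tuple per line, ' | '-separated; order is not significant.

Stepwise |·|:
  R → 3
  σ[h<=8](R) → 3
  ρ[d/a](σ[h<=8](R)) → 3
  T → 5
  (ρ[d/a](σ[h<=8](R)) ⋈[d=c] T) → 1

== RESULT ==
h | d | c | w
7 | 4 | 4 | t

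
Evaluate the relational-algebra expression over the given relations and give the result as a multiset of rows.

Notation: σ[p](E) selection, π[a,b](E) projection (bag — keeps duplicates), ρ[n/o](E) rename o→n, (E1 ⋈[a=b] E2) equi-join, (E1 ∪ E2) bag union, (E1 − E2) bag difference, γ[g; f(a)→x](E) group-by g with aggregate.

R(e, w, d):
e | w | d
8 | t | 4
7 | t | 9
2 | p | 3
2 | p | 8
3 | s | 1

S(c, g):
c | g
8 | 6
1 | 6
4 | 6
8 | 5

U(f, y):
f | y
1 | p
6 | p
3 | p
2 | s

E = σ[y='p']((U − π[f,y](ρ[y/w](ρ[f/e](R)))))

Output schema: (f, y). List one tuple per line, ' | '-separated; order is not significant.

Subexpression sizes:
  U → 4
  R → 5
  ρ[f/e](R) → 5
  ρ[y/w](ρ[f/e](R)) → 5
  π[f,y](ρ[y/w](ρ[f/e](R))) → 5
  (U − π[f,y](ρ[y/w](ρ[f/e](R)))) → 4
  σ[y='p']((U − π[f,y](ρ[y/w](ρ[f/e](R))))) → 3

== RESULT ==
f | y
1 | p
3 | p
6 | p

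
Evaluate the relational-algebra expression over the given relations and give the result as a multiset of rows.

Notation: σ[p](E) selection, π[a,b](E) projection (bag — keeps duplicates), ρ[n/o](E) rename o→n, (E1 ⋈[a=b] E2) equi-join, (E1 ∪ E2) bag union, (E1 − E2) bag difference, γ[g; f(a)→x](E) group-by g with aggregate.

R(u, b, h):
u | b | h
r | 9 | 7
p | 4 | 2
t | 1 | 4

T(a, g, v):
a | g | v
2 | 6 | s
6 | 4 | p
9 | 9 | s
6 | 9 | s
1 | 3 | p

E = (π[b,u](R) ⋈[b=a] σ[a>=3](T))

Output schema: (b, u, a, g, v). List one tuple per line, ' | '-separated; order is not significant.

Per-node cardinality:
  R → 3
  π[b,u](R) → 3
  T → 5
  σ[a>=3](T) → 3
  (π[b,u](R) ⋈[b=a] σ[a>=3](T)) → 1

== RESULT ==
b | u | a | g | v
9 | r | 9 | 9 | s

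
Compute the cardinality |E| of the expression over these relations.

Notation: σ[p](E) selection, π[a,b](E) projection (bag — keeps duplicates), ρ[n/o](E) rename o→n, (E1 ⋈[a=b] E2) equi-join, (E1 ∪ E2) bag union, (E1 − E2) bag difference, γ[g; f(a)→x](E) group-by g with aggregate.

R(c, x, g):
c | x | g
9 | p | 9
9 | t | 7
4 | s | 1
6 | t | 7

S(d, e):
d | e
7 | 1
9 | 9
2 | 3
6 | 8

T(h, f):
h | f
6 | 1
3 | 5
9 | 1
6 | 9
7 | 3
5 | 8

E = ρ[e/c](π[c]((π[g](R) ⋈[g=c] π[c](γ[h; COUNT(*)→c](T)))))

Subexpression sizes:
  R → 4
  π[g](R) → 4
  T → 6
  γ[h; COUNT(*)→c](T) → 5
  π[c](γ[h; COUNT(*)→c](T)) → 5
  (π[g](R) ⋈[g=c] π[c](γ[h; COUNT(*)→c](T))) → 4
  π[c]((π[g](R) ⋈[g=c] π[c](γ[h; COUNT(*)→c](T)))) → 4
  ρ[e/c](π[c]((π[g](R) ⋈[g=c] π[c](γ[h; COUNT(*)→c](T))))) → 4

|E| = 4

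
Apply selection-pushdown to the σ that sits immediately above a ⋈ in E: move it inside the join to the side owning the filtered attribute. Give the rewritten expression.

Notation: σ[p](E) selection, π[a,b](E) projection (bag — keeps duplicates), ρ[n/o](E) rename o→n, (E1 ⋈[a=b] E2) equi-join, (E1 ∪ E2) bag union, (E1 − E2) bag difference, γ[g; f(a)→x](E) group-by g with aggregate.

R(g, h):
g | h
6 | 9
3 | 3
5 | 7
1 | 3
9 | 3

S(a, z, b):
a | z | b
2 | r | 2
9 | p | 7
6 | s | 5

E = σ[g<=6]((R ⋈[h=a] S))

σ filters on g, owned by the left side.
E' = (σ[g<=6](R) ⋈[h=a] S)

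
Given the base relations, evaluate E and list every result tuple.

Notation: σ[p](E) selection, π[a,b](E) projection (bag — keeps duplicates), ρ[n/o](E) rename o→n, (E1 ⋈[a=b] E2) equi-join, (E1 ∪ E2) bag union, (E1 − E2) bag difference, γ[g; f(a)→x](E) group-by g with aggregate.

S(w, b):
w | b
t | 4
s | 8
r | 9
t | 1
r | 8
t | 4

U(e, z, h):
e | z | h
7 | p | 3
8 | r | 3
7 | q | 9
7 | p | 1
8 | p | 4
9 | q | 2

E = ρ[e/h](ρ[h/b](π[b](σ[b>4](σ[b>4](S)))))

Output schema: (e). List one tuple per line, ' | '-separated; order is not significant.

Stepwise |·|:
  S → 6
  σ[b>4](S) → 3
  σ[b>4](σ[b>4](S)) → 3
  π[b](σ[b>4](σ[b>4](S))) → 3
  ρ[h/b](π[b](σ[b>4](σ[b>4](S)))) → 3
  ρ[e/h](ρ[h/b](π[b](σ[b>4](σ[b>4](S))))) → 3

== RESULT ==
e
8
8
9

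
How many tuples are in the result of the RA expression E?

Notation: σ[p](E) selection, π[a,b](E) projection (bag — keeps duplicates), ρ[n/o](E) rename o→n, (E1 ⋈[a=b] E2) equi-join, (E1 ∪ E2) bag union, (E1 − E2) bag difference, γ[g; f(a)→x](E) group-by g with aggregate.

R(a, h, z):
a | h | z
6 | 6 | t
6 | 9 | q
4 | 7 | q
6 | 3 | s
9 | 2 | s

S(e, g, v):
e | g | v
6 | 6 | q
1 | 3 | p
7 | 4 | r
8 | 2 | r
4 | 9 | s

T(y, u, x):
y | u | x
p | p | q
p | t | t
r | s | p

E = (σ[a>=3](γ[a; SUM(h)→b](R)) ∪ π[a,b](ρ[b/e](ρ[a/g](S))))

Stepwise |·|:
  R → 5
  γ[a; SUM(h)→b](R) → 3
  σ[a>=3](γ[a; SUM(h)→b](R)) → 3
  S → 5
  ρ[a/g](S) → 5
  ρ[b/e](ρ[a/g](S)) → 5
  π[a,b](ρ[b/e](ρ[a/g](S))) → 5
  (σ[a>=3](γ[a; SUM(h)→b](R)) ∪ π[a,b](ρ[b/e](ρ[a/g](S)))) → 8

|E| = 8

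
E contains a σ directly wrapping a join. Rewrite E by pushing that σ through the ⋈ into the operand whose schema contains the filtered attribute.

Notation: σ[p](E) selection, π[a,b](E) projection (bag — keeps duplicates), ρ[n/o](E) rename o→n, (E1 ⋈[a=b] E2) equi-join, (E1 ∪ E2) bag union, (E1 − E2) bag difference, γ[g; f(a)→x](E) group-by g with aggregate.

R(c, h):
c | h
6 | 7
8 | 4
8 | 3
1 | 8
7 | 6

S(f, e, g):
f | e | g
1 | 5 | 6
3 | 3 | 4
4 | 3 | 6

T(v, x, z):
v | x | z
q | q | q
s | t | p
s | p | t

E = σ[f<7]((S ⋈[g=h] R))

σ filters on f, owned by the left side.
E' = (σ[f<7](S) ⋈[g=h] R)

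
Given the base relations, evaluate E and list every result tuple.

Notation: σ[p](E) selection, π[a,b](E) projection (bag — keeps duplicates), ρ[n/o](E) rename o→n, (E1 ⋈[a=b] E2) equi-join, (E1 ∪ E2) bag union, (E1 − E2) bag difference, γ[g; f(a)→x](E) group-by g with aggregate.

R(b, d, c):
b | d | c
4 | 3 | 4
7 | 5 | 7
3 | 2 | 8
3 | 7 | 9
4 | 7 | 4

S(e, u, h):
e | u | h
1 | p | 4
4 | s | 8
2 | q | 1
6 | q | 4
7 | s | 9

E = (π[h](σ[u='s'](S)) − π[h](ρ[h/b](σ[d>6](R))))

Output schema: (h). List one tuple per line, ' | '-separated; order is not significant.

Subexpression sizes:
  S → 5
  σ[u='s'](S) → 2
  π[h](σ[u='s'](S)) → 2
  R → 5
  σ[d>6](R) → 2
  ρ[h/b](σ[d>6](R)) → 2
  π[h](ρ[h/b](σ[d>6](R))) → 2
  (π[h](σ[u='s'](S)) − π[h](ρ[h/b](σ[d>6](R)))) → 2

== RESULT ==
h
8
9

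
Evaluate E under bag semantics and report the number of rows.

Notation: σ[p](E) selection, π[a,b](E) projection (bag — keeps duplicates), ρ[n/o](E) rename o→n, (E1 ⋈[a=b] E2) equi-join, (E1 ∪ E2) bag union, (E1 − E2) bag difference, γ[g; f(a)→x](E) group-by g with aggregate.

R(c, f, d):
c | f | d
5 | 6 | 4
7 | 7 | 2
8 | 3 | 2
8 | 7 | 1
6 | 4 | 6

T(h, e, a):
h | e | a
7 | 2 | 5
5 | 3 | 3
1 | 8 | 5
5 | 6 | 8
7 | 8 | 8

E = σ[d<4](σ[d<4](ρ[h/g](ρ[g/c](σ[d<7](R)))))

Per-node cardinality:
  R → 5
  σ[d<7](R) → 5
  ρ[g/c](σ[d<7](R)) → 5
  ρ[h/g](ρ[g/c](σ[d<7](R))) → 5
  σ[d<4](ρ[h/g](ρ[g/c](σ[d<7](R)))) → 3
  σ[d<4](σ[d<4](ρ[h/g](ρ[g/c](σ[d<7](R))))) → 3

|E| = 3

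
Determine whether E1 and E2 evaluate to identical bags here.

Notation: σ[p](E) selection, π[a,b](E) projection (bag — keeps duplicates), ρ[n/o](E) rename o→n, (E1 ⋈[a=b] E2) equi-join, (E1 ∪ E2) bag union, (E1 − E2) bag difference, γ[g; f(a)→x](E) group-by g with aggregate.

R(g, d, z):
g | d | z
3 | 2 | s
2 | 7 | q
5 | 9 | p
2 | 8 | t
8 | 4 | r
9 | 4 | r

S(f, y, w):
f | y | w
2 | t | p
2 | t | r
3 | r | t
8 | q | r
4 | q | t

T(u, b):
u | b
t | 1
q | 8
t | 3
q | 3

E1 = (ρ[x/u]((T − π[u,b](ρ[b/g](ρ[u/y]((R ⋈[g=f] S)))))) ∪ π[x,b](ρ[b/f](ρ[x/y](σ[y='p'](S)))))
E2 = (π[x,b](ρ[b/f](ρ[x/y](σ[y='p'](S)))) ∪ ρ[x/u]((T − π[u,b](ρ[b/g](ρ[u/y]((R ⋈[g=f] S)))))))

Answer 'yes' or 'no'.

E1 subexpression sizes:
  T → 4
  R → 6
  S → 5
  (R ⋈[g=f] S) → 6
  ρ[u/y]((R ⋈[g=f] S)) → 6
  ρ[b/g](ρ[u/y]((R ⋈[g=f] S))) → 6
  π[u,b](ρ[b/g](ρ[u/y]((R ⋈[g=f] S)))) → 6
  (T − π[u,b](ρ[b/g](ρ[u/y]((R ⋈[g=f] S))))) → 3
  ρ[x/u]((T − π[u,b](ρ[b/g](ρ[u/y]((R ⋈[g=f] S)))))) → 3
  S → 5
  σ[y='p'](S) → 0
  ρ[x/y](σ[y='p'](S)) → 0
  ρ[b/f](ρ[x/y](σ[y='p'](S))) → 0
  π[x,b](ρ[b/f](ρ[x/y](σ[y='p'](S)))) → 0
  (ρ[x/u]((T − π[u,b](ρ[b/g](ρ[u/y]((R ⋈[g=f] S)))))) ∪ π[x,b](ρ[b/f](ρ[x/y](σ[y='p'](S))))) → 3
E2 subexpression sizes:
  S → 5
  σ[y='p'](S) → 0
  ρ[x/y](σ[y='p'](S)) → 0
  ρ[b/f](ρ[x/y](σ[y='p'](S))) → 0
  π[x,b](ρ[b/f](ρ[x/y](σ[y='p'](S)))) → 0
  T → 4
  R → 6
  S → 5
  (R ⋈[g=f] S) → 6
  ρ[u/y]((R ⋈[g=f] S)) → 6
  ρ[b/g](ρ[u/y]((R ⋈[g=f] S))) → 6
  π[u,b](ρ[b/g](ρ[u/y]((R ⋈[g=f] S)))) → 6
  (T − π[u,b](ρ[b/g](ρ[u/y]((R ⋈[g=f] S))))) → 3
  ρ[x/u]((T − π[u,b](ρ[b/g](ρ[u/y]((R ⋈[g=f] S)))))) → 3
  (π[x,b](ρ[b/f](ρ[x/y](σ[y='p'](S)))) ∪ ρ[x/u]((T − π[u,b](ρ[b/g](ρ[u/y]((R ⋈[g=f] S))))))) → 3

E1 and E2 produce the same multiset:
x | b
q | 3
t | 1
t | 3

yes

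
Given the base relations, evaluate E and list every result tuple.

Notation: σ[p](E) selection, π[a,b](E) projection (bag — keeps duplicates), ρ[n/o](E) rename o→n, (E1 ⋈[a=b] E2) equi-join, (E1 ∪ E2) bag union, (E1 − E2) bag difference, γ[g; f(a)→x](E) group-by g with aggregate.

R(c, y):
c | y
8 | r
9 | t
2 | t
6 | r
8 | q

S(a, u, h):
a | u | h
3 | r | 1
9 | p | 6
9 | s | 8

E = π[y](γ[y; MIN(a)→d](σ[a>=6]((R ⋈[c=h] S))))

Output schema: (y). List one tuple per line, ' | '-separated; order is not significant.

Stepwise |·|:
  R → 5
  S → 3
  (R ⋈[c=h] S) → 3
  σ[a>=6]((R ⋈[c=h] S)) → 3
  γ[y; MIN(a)→d](σ[a>=6]((R ⋈[c=h] S))) → 2
  π[y](γ[y; MIN(a)→d](σ[a>=6]((R ⋈[c=h] S)))) → 2

== RESULT ==
y
q
r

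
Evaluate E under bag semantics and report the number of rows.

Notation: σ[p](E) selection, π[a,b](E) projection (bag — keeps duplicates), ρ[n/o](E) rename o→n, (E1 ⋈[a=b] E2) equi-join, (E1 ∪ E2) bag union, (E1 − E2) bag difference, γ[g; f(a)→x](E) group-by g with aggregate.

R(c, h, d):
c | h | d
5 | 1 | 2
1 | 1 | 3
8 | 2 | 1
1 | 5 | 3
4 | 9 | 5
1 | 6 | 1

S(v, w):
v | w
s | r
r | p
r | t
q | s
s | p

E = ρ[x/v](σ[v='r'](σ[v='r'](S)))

Stepwise |·|:
  S → 5
  σ[v='r'](S) → 2
  σ[v='r'](σ[v='r'](S)) → 2
  ρ[x/v](σ[v='r'](σ[v='r'](S))) → 2

|E| = 2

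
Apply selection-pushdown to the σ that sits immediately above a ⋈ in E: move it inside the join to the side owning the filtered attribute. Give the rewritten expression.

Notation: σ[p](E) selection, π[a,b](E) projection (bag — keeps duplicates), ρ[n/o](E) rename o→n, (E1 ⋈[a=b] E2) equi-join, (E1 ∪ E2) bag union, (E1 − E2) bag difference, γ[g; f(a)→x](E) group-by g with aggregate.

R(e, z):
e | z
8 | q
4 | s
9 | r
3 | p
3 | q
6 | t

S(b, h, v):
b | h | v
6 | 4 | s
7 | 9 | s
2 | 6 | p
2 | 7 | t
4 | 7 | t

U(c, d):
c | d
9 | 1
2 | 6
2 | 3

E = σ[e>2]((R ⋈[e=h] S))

σ filters on e, owned by the left side.
E' = (σ[e>2](R) ⋈[e=h] S)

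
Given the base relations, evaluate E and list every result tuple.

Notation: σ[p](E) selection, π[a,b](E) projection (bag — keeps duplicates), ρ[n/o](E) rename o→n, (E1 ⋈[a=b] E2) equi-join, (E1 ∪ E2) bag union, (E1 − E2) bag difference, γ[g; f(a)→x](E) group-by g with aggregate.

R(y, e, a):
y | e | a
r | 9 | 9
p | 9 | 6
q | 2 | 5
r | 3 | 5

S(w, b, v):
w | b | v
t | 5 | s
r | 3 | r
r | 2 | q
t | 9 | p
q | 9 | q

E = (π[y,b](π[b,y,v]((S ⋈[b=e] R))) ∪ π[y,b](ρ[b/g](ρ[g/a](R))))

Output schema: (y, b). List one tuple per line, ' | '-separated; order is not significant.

Stepwise |·|:
  S → 5
  R → 4
  (S ⋈[b=e] R) → 6
  π[b,y,v]((S ⋈[b=e] R)) → 6
  π[y,b](π[b,y,v]((S ⋈[b=e] R))) → 6
  R → 4
  ρ[g/a](R) → 4
  ρ[b/g](ρ[g/a](R)) → 4
  π[y,b](ρ[b/g](ρ[g/a](R))) → 4
  (π[y,b](π[b,y,v]((S ⋈[b=e] R))) ∪ π[y,b](ρ[b/g](ρ[g/a](R)))) → 10

== RESULT ==
y | b
p | 6
p | 9
p | 9
q | 2
q | 5
r | 3
r | 5
r | 9
r | 9
r | 9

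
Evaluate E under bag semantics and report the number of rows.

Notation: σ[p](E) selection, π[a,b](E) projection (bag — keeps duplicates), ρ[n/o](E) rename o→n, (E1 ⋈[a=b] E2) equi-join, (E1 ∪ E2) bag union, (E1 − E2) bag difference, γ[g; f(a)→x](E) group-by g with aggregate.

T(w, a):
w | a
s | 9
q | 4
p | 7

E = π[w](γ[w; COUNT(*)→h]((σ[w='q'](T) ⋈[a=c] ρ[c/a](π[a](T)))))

Subexpression sizes:
  T → 3
  σ[w='q'](T) → 1
  T → 3
  π[a](T) → 3
  ρ[c/a](π[a](T)) → 3
  (σ[w='q'](T) ⋈[a=c] ρ[c/a](π[a](T))) → 1
  γ[w; COUNT(*)→h]((σ[w='q'](T) ⋈[a=c] ρ[c/a](π[a](T)))) → 1
  π[w](γ[w; COUNT(*)→h]((σ[w='q'](T) ⋈[a=c] ρ[c/a](π[a](T))))) → 1

|E| = 1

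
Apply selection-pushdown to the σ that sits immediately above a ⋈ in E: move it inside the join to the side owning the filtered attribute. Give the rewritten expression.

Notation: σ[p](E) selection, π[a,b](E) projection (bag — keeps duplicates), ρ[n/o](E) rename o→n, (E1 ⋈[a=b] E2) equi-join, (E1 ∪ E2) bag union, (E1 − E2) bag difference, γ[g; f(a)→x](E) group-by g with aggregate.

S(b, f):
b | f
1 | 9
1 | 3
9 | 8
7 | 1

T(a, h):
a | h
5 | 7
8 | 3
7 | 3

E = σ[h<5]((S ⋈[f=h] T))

σ filters on h, owned by the right side.
E' = (S ⋈[f=h] σ[h<5](T))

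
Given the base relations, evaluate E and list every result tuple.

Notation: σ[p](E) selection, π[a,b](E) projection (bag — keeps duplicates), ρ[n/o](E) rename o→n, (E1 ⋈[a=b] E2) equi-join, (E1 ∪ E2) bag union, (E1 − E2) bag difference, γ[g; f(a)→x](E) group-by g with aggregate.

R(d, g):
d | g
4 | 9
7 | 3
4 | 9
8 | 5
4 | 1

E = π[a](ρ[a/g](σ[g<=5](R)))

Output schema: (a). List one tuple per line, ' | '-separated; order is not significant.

Per-node cardinality:
  R → 5
  σ[g<=5](R) → 3
  ρ[a/g](σ[g<=5](R)) → 3
  π[a](ρ[a/g](σ[g<=5](R))) → 3

== RESULT ==
a
1
3
5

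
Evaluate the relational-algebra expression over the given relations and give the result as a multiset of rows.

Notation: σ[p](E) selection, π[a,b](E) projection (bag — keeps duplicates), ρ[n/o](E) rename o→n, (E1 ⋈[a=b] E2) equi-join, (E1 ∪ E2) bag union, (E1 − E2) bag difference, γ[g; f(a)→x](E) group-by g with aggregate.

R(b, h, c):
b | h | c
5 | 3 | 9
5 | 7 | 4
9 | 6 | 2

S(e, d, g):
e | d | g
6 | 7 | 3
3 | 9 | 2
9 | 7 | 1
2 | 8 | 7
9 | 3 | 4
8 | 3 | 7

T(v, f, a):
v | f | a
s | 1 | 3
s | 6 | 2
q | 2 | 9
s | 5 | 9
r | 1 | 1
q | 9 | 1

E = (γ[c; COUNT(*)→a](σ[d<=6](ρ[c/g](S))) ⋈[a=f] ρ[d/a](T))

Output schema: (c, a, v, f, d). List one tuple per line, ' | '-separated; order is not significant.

Stepwise |·|:
  S → 6
  ρ[c/g](S) → 6
  σ[d<=6](ρ[c/g](S)) → 2
  γ[c; COUNT(*)→a](σ[d<=6](ρ[c/g](S))) → 2
  T → 6
  ρ[d/a](T) → 6
  (γ[c; COUNT(*)→a](σ[d<=6](ρ[c/g](S))) ⋈[a=f] ρ[d/a](T)) → 4

== RESULT ==
c | a | v | f | d
4 | 1 | r | 1 | 1
4 | 1 | s | 1 | 3
7 | 1 | r | 1 | 1
7 | 1 | s | 1 | 3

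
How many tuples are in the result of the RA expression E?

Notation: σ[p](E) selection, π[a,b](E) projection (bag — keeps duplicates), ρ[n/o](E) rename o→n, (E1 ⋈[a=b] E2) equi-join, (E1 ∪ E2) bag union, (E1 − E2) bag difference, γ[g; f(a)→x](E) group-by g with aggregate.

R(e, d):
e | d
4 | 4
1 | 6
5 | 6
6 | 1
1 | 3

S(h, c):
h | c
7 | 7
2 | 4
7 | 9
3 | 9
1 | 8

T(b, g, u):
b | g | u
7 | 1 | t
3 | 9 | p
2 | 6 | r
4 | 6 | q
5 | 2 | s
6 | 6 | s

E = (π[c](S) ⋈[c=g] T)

Stepwise |·|:
  S → 5
  π[c](S) → 5
  T → 6
  (π[c](S) ⋈[c=g] T) → 2

|E| = 2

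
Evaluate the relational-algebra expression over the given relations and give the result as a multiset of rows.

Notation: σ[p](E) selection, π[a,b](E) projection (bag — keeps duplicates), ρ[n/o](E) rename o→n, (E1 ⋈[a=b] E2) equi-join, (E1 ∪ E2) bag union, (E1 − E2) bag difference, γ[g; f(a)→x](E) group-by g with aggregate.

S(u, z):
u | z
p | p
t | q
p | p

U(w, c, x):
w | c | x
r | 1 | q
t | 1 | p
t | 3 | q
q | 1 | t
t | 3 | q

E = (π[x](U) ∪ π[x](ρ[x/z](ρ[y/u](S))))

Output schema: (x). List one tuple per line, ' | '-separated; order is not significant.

Row counts bottom-up:
  U → 5
  π[x](U) → 5
  S → 3
  ρ[y/u](S) → 3
  ρ[x/z](ρ[y/u](S)) → 3
  π[x](ρ[x/z](ρ[y/u](S))) → 3
  (π[x](U) ∪ π[x](ρ[x/z](ρ[y/u](S)))) → 8

== RESULT ==
x
p
p
p
q
q
q
q
t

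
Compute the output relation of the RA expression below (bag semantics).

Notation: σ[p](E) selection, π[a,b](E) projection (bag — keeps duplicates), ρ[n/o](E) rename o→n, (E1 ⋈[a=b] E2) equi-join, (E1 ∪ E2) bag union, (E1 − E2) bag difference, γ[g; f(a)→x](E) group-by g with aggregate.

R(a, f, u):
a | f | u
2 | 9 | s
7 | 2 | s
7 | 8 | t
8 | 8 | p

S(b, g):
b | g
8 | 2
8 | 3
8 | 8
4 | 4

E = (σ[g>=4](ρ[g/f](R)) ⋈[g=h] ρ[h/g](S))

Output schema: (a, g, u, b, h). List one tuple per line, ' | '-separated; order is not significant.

Stepwise |·|:
  R → 4
  ρ[g/f](R) → 4
  σ[g>=4](ρ[g/f](R)) → 3
  S → 4
  ρ[h/g](S) → 4
  (σ[g>=4](ρ[g/f](R)) ⋈[g=h] ρ[h/g](S)) → 2

== RESULT ==
a | g | u | b | h
7 | 8 | t | 8 | 8
8 | 8 | p | 8 | 8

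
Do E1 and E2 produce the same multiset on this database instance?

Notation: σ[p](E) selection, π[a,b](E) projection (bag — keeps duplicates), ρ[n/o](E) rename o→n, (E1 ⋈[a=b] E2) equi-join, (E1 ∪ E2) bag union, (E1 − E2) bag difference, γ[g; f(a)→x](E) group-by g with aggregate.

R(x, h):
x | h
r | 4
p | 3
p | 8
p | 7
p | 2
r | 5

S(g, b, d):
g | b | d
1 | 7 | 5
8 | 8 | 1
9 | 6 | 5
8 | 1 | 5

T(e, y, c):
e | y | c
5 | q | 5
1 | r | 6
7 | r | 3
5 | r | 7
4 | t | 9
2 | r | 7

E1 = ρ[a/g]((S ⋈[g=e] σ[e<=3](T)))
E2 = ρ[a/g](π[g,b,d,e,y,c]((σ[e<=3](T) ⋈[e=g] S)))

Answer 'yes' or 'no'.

E1 per-node cardinality:
  S → 4
  T → 6
  σ[e<=3](T) → 2
  (S ⋈[g=e] σ[e<=3](T)) → 1
  ρ[a/g]((S ⋈[g=e] σ[e<=3](T))) → 1
E2 per-node cardinality:
  T → 6
  σ[e<=3](T) → 2
  S → 4
  (σ[e<=3](T) ⋈[e=g] S) → 1
  π[g,b,d,e,y,c]((σ[e<=3](T) ⋈[e=g] S)) → 1
  ρ[a/g](π[g,b,d,e,y,c]((σ[e<=3](T) ⋈[e=g] S))) → 1

E1 and E2 produce the same multiset:
a | b | d | e | y | c
1 | 7 | 5 | 1 | r | 6

yes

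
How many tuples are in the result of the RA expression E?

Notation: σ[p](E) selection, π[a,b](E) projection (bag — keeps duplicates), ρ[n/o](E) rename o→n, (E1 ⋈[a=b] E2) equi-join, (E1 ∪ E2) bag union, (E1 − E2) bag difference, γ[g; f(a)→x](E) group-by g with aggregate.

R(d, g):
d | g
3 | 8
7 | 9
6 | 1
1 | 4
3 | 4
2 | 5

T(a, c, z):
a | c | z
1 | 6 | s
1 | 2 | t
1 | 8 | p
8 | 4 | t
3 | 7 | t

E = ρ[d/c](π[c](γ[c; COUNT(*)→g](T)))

Stepwise |·|:
  T → 5
  γ[c; COUNT(*)→g](T) → 5
  π[c](γ[c; COUNT(*)→g](T)) → 5
  ρ[d/c](π[c](γ[c; COUNT(*)→g](T))) → 5

|E| = 5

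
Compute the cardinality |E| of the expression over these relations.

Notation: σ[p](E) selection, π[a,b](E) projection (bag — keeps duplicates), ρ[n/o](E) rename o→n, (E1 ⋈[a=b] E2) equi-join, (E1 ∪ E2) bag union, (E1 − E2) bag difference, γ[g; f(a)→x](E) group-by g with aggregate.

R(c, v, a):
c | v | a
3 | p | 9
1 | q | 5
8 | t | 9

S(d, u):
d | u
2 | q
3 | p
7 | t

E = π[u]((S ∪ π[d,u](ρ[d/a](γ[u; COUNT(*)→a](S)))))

Stepwise |·|:
  S → 3
  S → 3
  γ[u; COUNT(*)→a](S) → 3
  ρ[d/a](γ[u; COUNT(*)→a](S)) → 3
  π[d,u](ρ[d/a](γ[u; COUNT(*)→a](S))) → 3
  (S ∪ π[d,u](ρ[d/a](γ[u; COUNT(*)→a](S)))) → 6
  π[u]((S ∪ π[d,u](ρ[d/a](γ[u; COUNT(*)→a](S))))) → 6

|E| = 6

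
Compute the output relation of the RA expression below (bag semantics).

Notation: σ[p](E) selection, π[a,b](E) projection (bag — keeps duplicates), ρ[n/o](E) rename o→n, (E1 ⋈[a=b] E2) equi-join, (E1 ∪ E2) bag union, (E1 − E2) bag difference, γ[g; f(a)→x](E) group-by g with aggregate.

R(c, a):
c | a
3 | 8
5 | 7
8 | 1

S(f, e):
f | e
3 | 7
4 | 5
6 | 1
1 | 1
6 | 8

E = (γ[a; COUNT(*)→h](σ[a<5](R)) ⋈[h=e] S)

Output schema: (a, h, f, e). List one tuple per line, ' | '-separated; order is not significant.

Per-node cardinality:
  R → 3
  σ[a<5](R) → 1
  γ[a; COUNT(*)→h](σ[a<5](R)) → 1
  S → 5
  (γ[a; COUNT(*)→h](σ[a<5](R)) ⋈[h=e] S) → 2

== RESULT ==
a | h | f | e
1 | 1 | 1 | 1
1 | 1 | 6 | 1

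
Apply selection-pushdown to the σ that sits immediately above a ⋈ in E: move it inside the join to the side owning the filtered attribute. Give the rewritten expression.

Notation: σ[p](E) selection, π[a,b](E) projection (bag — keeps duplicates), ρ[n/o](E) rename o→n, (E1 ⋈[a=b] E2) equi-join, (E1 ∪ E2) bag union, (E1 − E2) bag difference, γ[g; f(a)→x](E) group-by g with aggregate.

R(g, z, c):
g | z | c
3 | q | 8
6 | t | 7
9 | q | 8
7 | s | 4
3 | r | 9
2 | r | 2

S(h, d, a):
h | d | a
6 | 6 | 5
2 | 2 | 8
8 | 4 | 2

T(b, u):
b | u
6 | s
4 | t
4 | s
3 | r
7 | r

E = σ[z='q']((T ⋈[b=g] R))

σ filters on z, owned by the right side.
E' = (T ⋈[b=g] σ[z='q'](R))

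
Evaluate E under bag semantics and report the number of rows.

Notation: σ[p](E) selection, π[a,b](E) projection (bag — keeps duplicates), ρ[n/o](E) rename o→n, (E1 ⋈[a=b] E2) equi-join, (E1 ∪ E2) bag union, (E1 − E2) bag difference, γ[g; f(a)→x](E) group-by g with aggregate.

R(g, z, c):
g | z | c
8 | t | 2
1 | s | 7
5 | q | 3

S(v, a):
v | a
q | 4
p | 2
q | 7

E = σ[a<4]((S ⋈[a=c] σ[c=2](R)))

Row counts bottom-up:
  S → 3
  R → 3
  σ[c=2](R) → 1
  (S ⋈[a=c] σ[c=2](R)) → 1
  σ[a<4]((S ⋈[a=c] σ[c=2](R))) → 1

|E| = 1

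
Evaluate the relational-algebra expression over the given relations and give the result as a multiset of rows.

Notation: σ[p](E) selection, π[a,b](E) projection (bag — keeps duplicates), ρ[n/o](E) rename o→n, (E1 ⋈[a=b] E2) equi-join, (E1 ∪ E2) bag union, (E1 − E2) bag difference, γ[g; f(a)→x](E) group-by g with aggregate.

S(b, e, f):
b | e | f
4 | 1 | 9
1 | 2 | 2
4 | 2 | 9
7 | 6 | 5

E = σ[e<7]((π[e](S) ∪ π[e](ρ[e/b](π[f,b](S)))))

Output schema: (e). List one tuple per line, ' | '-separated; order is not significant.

Stepwise |·|:
  S → 4
  π[e](S) → 4
  S → 4
  π[f,b](S) → 4
  ρ[e/b](π[f,b](S)) → 4
  π[e](ρ[e/b](π[f,b](S))) → 4
  (π[e](S) ∪ π[e](ρ[e/b](π[f,b](S)))) → 8
  σ[e<7]((π[e](S) ∪ π[e](ρ[e/b](π[f,b](S))))) → 7

== RESULT ==
e
1
1
2
2
4
4
6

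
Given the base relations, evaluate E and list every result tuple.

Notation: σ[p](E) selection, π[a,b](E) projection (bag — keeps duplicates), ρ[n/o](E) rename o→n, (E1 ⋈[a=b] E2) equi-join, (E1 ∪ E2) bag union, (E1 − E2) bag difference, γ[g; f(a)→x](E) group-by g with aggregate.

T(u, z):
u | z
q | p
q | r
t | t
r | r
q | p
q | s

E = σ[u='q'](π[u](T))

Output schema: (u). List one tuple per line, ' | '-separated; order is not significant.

Per-node cardinality:
  T → 6
  π[u](T) → 6
  σ[u='q'](π[u](T)) → 4

== RESULT ==
u
q
q
q
q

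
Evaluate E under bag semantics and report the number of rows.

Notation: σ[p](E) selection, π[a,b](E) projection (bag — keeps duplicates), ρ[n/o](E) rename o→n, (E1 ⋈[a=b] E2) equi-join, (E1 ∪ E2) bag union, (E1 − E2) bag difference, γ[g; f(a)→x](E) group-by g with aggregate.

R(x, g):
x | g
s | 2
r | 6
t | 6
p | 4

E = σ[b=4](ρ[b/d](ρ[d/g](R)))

Stepwise |·|:
  R → 4
  ρ[d/g](R) → 4
  ρ[b/d](ρ[d/g](R)) → 4
  σ[b=4](ρ[b/d](ρ[d/g](R))) → 1

|E| = 1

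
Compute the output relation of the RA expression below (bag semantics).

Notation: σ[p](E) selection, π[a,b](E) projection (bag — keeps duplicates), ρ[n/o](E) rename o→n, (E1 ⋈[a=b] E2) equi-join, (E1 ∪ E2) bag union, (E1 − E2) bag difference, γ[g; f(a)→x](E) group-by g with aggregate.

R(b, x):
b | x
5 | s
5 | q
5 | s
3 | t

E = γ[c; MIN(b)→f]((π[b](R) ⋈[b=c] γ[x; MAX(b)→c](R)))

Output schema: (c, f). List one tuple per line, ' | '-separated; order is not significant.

Per-node cardinality:
  R → 4
  π[b](R) → 4
  R → 4
  γ[x; MAX(b)→c](R) → 3
  (π[b](R) ⋈[b=c] γ[x; MAX(b)→c](R)) → 7
  γ[c; MIN(b)→f]((π[b](R) ⋈[b=c] γ[x; MAX(b)→c](R))) → 2

== RESULT ==
c | f
3 | 3
5 | 5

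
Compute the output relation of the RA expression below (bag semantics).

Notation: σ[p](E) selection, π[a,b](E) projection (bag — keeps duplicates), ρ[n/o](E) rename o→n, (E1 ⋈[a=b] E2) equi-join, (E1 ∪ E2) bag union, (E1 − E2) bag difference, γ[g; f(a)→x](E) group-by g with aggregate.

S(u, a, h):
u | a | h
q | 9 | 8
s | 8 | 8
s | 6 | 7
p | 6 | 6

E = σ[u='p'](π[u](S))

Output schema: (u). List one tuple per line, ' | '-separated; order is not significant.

Stepwise |·|:
  S → 4
  π[u](S) → 4
  σ[u='p'](π[u](S)) → 1

== RESULT ==
u
p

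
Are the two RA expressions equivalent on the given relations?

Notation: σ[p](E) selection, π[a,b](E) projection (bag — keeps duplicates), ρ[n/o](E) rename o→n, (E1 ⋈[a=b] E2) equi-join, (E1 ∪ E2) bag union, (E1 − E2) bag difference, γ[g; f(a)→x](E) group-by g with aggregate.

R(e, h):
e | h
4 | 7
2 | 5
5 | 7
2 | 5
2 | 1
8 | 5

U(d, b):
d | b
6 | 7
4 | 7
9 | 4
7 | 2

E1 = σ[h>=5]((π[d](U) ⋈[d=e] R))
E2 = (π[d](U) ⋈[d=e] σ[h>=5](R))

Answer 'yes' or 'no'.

E1 subexpression sizes:
  U → 4
  π[d](U) → 4
  R → 6
  (π[d](U) ⋈[d=e] R) → 1
  σ[h>=5]((π[d](U) ⋈[d=e] R)) → 1
E2 subexpression sizes:
  U → 4
  π[d](U) → 4
  R → 6
  σ[h>=5](R) → 5
  (π[d](U) ⋈[d=e] σ[h>=5](R)) → 1

E1 and E2 produce the same multiset:
d | e | h
4 | 4 | 7

yes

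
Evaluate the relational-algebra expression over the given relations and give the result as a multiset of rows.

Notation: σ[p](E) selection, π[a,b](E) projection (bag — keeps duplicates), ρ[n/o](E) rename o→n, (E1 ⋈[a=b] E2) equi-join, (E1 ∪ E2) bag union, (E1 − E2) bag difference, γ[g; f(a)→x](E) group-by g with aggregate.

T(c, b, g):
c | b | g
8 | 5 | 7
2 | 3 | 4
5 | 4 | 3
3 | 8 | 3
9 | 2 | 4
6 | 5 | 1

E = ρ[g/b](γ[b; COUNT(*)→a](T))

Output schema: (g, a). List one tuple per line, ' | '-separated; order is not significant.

Subexpression sizes:
  T → 6
  γ[b; COUNT(*)→a](T) → 5
  ρ[g/b](γ[b; COUNT(*)→a](T)) → 5

== RESULT ==
g | a
2 | 1
3 | 1
4 | 1
5 | 2
8 | 1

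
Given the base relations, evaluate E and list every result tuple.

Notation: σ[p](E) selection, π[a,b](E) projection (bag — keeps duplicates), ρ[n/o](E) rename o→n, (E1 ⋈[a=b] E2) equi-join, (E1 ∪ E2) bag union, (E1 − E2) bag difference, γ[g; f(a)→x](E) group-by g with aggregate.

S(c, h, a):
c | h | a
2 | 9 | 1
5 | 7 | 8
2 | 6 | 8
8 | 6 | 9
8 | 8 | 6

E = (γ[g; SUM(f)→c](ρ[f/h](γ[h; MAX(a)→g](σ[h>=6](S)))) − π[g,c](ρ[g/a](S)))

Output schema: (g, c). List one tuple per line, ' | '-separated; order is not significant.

Stepwise |·|:
  S → 5
  σ[h>=6](S) → 5
  γ[h; MAX(a)→g](σ[h>=6](S)) → 4
  ρ[f/h](γ[h; MAX(a)→g](σ[h>=6](S))) → 4
  γ[g; SUM(f)→c](ρ[f/h](γ[h; MAX(a)→g](σ[h>=6](S)))) → 4
  S → 5
  ρ[g/a](S) → 5
  π[g,c](ρ[g/a](S)) → 5
  (γ[g; SUM(f)→c](ρ[f/h](γ[h; MAX(a)→g](σ[h>=6](S)))) − π[g,c](ρ[g/a](S))) → 3

== RESULT ==
g | c
1 | 9
8 | 7
9 | 6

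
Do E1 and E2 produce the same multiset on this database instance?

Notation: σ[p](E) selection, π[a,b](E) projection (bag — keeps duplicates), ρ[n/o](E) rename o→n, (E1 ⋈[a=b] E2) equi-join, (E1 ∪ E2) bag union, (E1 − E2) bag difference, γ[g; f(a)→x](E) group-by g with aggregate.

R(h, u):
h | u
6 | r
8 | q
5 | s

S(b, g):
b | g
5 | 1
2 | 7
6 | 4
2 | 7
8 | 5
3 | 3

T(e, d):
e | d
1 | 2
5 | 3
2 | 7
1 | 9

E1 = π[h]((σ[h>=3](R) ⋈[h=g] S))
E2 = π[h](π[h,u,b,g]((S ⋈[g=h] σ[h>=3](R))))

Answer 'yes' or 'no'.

E1 row counts bottom-up:
  R → 3
  σ[h>=3](R) → 3
  S → 6
  (σ[h>=3](R) ⋈[h=g] S) → 1
  π[h]((σ[h>=3](R) ⋈[h=g] S)) → 1
E2 row counts bottom-up:
  S → 6
  R → 3
  σ[h>=3](R) → 3
  (S ⋈[g=h] σ[h>=3](R)) → 1
  π[h,u,b,g]((S ⋈[g=h] σ[h>=3](R))) → 1
  π[h](π[h,u,b,g]((S ⋈[g=h] σ[h>=3](R)))) → 1

E1 and E2 produce the same multiset:
h
5

yes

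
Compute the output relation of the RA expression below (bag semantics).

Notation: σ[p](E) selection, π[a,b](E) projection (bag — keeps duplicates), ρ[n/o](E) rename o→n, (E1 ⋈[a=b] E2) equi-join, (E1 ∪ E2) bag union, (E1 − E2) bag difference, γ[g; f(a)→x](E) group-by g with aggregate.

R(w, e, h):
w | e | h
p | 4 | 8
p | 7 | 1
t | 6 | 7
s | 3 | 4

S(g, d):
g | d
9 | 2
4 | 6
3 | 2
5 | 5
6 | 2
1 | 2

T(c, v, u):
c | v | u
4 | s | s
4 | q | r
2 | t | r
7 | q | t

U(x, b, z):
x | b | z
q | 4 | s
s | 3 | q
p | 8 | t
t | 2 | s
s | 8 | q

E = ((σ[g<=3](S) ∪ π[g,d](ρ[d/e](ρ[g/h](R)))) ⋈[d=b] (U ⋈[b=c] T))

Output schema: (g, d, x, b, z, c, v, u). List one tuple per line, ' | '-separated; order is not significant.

Subexpression sizes:
  S → 6
  σ[g<=3](S) → 2
  R → 4
  ρ[g/h](R) → 4
  ρ[d/e](ρ[g/h](R)) → 4
  π[g,d](ρ[d/e](ρ[g/h](R))) → 4
  (σ[g<=3](S) ∪ π[g,d](ρ[d/e](ρ[g/h](R)))) → 6
  U → 5
  T → 4
  (U ⋈[b=c] T) → 3
  ((σ[g<=3](S) ∪ π[g,d](ρ[d/e](ρ[g/h](R)))) ⋈[d=b] (U ⋈[b=c] T)) → 4

== RESULT ==
g | d | x | b | z | c | v | u
1 | 2 | t | 2 | s | 2 | t | r
3 | 2 | t | 2 | s | 2 | t | r
8 | 4 | q | 4 | s | 4 | q | r
8 | 4 | q | 4 | s | 4 | s | s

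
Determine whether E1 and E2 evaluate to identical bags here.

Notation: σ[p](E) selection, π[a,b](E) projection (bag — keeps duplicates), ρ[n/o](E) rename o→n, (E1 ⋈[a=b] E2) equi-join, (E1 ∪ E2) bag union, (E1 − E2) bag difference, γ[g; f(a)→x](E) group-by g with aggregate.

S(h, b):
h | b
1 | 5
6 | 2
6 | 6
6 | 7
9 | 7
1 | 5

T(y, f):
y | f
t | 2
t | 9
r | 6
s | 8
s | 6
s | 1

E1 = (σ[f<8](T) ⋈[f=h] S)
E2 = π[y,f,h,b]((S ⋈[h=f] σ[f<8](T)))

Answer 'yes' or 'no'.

E1 per-node cardinality:
  T → 6
  σ[f<8](T) → 4
  S → 6
  (σ[f<8](T) ⋈[f=h] S) → 8
E2 per-node cardinality:
  S → 6
  T → 6
  σ[f<8](T) → 4
  (S ⋈[h=f] σ[f<8](T)) → 8
  π[y,f,h,b]((S ⋈[h=f] σ[f<8](T))) → 8

E1 and E2 produce the same multiset:
y | f | h | b
r | 6 | 6 | 2
r | 6 | 6 | 6
r | 6 | 6 | 7
s | 1 | 1 | 5
s | 1 | 1 | 5
s | 6 | 6 | 2
s | 6 | 6 | 6
s | 6 | 6 | 7

yes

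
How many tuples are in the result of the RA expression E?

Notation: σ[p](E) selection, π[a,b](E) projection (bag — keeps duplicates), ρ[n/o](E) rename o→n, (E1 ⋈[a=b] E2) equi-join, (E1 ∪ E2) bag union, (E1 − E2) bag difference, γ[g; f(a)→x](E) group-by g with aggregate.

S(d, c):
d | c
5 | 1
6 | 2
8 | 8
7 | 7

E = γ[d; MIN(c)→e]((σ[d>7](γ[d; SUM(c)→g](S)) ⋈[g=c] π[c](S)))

Per-node cardinality:
  S → 4
  γ[d; SUM(c)→g](S) → 4
  σ[d>7](γ[d; SUM(c)→g](S)) → 1
  S → 4
  π[c](S) → 4
  (σ[d>7](γ[d; SUM(c)→g](S)) ⋈[g=c] π[c](S)) → 1
  γ[d; MIN(c)→e]((σ[d>7](γ[d; SUM(c)→g](S)) ⋈[g=c] π[c](S))) → 1

|E| = 1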